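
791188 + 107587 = 898775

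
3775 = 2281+1494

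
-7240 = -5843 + -1397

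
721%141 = 16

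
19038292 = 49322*386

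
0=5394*0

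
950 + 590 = 1540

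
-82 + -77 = -159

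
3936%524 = 268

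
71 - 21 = 50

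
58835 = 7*8405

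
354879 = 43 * 8253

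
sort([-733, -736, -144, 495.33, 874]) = [-736, -733, -144, 495.33, 874]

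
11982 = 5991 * 2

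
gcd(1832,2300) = 4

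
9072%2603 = 1263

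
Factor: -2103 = -1*3^1*701^1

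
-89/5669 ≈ -0.0157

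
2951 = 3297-346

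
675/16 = 42 + 3/16≈42.19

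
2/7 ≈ 0.286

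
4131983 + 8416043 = 12548026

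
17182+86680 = 103862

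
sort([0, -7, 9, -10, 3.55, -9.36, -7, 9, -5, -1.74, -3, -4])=[-10, -9.36, -7, -7, -5, -4, -3, -1.74, 0, 3.55, 9, 9]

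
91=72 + 19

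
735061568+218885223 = 953946791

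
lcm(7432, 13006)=52024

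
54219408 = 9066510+45152898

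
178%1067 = 178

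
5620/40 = 140 + 1/2 = 140.50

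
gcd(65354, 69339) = 797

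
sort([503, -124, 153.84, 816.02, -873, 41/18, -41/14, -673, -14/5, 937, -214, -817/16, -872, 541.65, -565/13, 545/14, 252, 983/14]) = [-873, -872, -673, -214, -124, -817/16, -565/13, -41/14, -14/5, 41/18, 545/14, 983/14, 153.84, 252, 503, 541.65, 816.02, 937]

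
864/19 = 45+9/19 ≈ 45.47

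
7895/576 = 13 + 407/576 ≈ 13.71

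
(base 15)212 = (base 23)k7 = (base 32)ej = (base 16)1d3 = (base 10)467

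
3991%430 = 121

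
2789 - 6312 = -3523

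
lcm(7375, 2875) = 169625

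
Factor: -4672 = -1 * 2^6 * 73^1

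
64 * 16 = 1024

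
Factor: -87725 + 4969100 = 3^2*5^3*4339^1 = 4881375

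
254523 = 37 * 6879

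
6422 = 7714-1292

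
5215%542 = 337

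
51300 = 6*8550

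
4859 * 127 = 617093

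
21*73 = 1533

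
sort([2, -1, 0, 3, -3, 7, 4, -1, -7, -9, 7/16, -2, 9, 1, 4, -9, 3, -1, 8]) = [-9, -9, -7, -3, -2, -1, -1, -1, 0, 7/16, 1, 2, 3, 3, 4, 4, 7, 8, 9]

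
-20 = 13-33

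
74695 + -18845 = 55850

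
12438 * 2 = 24876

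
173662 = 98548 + 75114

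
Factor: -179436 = -1*2^2*3^1*19^1*787^1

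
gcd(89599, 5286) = 1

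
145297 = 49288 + 96009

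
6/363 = 2/121 ≈ 0.0165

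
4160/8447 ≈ 0.492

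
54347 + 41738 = 96085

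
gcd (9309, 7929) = 3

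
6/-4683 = -2/1561 ≈ -0.00128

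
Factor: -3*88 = -1*2^3*3^1*11^1 = -264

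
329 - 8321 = -7992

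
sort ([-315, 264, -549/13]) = [-315, -549/13, 264]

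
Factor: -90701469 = -1 * 3^2 * 757^1 * 13313^1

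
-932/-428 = 2+19/107 ≈ 2.18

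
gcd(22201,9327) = 1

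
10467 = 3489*3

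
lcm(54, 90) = 270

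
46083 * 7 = 322581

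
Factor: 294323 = 89^1 * 3307^1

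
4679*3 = 14037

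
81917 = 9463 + 72454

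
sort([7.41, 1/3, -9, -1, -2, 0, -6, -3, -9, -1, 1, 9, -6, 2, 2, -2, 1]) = [-9, -9, -6, -6, -3, -2, -2, -1, -1, 0, 1/3, 1, 1, 2, 2, 7.41, 9]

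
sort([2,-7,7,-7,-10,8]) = [-10,-7,-7,2,7,8]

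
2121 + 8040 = 10161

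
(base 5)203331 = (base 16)1a3c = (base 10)6716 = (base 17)1641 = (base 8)15074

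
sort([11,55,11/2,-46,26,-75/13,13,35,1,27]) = [-46,-75/13,1,11/2,11,13,26,27,35,55]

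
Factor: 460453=7^2*9397^1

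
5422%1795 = 37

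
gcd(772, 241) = 1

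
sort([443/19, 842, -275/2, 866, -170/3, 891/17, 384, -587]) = [-587, -275/2, -170/3, 443/19, 891/17, 384, 842, 866]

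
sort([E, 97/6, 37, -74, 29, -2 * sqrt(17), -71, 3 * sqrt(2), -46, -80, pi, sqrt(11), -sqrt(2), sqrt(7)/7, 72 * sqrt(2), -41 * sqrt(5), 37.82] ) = [-41 * sqrt(5), -80, -74, -71, -46, -2 * sqrt(17), -sqrt(2), sqrt(7)/7, E, pi, sqrt(11), 3 * sqrt(2), 97/6, 29, 37, 37.82, 72 * sqrt(2)] 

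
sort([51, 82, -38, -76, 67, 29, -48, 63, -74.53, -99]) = [-99, -76, -74.53, -48, -38, 29, 51, 63, 67, 82]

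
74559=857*87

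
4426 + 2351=6777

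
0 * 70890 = 0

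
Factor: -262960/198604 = -1 * 2^2 * 5^1 * 7^(-1) * 19^1 * 41^(-1) = -380/287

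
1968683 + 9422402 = 11391085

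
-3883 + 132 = -3751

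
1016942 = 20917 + 996025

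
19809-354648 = -334839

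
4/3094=2/1547≈0.00129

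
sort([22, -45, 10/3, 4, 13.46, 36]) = [-45, 10/3, 4, 13.46, 22, 36]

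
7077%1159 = 123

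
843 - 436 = 407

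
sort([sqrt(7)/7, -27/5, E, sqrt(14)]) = [-27/5, sqrt(7)/7, E, sqrt(14)]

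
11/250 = 0.044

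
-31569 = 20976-52545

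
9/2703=3/901≈0.00333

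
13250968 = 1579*8392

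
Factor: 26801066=2^1 * 79^1 * 169627^1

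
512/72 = 64/9 ≈ 7.11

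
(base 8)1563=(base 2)1101110011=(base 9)1181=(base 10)883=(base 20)243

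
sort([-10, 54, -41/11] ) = [-10, -41/11, 54] 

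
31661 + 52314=83975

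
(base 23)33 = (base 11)66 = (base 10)72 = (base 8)110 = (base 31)2a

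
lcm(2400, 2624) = 196800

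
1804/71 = 25 + 29/71 ≈ 25.41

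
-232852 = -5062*46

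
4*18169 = 72676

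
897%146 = 21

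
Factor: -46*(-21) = 2^1*3^1*7^1*23^1 = 966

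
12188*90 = 1096920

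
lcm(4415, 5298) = 26490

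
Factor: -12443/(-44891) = 7^(-1)*11^(-2)*23^1*53^(-1)*541^1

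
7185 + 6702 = 13887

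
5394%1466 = 996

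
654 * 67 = 43818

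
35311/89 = 396+67/89 ≈ 396.75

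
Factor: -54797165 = -1*5^1*79^1*138727^1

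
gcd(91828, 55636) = 4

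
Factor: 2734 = 2^1*1367^1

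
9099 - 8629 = 470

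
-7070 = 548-7618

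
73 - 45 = 28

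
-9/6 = -3/2 = -1.50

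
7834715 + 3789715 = 11624430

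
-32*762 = -24384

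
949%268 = 145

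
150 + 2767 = 2917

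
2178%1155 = 1023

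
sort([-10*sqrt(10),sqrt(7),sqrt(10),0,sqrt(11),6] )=[-10*sqrt(10),0,sqrt(7),sqrt(10),sqrt(11),6] 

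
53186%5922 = 5810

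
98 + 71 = 169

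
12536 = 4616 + 7920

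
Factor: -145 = -1*5^1*29^1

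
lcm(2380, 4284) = 21420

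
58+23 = 81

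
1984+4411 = 6395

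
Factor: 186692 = 2^2 * 11^1 * 4243^1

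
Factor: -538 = -1*2^1*269^1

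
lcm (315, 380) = 23940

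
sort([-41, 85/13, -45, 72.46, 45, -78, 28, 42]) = [-78, -45, -41, 85/13, 28, 42, 45, 72.46]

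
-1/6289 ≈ -0.000159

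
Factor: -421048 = -1 * 2^3 * 52631^1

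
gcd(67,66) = 1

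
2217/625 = 3 + 342/625 ≈ 3.55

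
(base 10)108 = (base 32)3c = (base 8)154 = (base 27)40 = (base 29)3l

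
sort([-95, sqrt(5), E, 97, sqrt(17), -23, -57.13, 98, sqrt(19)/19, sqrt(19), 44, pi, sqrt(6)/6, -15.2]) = [-95, -57.13, -23, -15.2, sqrt(19)/19, sqrt(6)/6, sqrt(5), E, pi, sqrt(17), sqrt(19), 44, 97, 98]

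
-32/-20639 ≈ 0.00155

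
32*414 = 13248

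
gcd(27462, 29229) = 3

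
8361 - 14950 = -6589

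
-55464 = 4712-60176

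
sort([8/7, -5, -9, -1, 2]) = [-9, -5, -1, 8/7, 2]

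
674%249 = 176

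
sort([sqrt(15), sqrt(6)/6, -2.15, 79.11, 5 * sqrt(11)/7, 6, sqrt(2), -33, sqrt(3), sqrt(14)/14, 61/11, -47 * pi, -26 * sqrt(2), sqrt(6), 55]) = [-47 * pi, -26 * sqrt(2), -33, -2.15, sqrt(14)/14, sqrt(6)/6, sqrt(2), sqrt(3), 5 * sqrt(11)/7, sqrt(6), sqrt(15), 61/11, 6, 55, 79.11]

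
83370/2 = 41685 = 41685.00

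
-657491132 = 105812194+-763303326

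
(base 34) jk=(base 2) 1010011010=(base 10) 666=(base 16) 29a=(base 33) k6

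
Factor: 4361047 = 41^1*106367^1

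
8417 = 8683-266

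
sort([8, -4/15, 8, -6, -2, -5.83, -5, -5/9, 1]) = [-6, -5.83, -5, -2, -5/9, -4/15, 1, 8, 8]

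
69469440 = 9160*7584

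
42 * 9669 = 406098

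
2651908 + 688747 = 3340655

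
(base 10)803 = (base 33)ob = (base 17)2d4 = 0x323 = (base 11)670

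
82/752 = 41/376 ≈ 0.109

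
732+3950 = 4682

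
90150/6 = 15025 = 15025.00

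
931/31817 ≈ 0.0293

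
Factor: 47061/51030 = 2^(-1) * 3^(-2) * 5^(-1) * 83^1 = 83/90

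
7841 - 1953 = 5888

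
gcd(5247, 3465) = 99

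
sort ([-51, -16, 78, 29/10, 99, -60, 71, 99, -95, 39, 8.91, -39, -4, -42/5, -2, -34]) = [-95, -60, -51, -39, -34, -16, -42/5, -4, -2, 29/10, 8.91, 39, 71, 78, 99, 99]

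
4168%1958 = 252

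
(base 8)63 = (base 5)201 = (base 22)27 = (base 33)1i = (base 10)51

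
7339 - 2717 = 4622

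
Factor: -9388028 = -1*2^2*13^1*180539^1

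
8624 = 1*8624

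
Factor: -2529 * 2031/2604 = -1 * 2^(-2) * 3^2 * 7^(-1) * 31^(-1) * 281^1 * 677^1 = -1712133/868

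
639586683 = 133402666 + 506184017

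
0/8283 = 0 = 0.00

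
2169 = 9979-7810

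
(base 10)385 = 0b110000001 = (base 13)238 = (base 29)d8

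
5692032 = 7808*729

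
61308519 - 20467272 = 40841247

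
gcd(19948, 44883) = 4987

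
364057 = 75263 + 288794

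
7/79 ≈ 0.0886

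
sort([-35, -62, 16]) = [-62, -35, 16]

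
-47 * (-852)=40044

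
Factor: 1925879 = 17^1 * 113287^1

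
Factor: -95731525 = -1 * 5^2 * 131^1 * 29231^1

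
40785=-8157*(-5)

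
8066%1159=1112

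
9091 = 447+8644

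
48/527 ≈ 0.0911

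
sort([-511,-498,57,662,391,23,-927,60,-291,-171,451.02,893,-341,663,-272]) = [-927,-511,-498,-341,-291,-272,-171,23,57,60,391,451.02,662,663,893]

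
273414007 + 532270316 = 805684323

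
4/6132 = 1/1533 ≈ 0.000652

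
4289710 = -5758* (-745)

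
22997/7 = 3285 + 2/7 ≈ 3285.29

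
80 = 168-88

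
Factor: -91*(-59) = 7^1*13^1*59^1 = 5369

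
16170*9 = 145530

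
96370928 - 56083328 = 40287600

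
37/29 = 1 + 8/29 ≈ 1.28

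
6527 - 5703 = 824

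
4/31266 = 2/15633 ≈ 0.000128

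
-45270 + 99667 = 54397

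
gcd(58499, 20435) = 61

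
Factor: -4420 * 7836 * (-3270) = 2^5 * 3^2 * 5^2 * 13^1 * 17^1 * 109^1 * 653^1 = 113256842400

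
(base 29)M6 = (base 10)644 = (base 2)1010000100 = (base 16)284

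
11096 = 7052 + 4044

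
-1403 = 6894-8297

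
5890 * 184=1083760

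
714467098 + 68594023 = 783061121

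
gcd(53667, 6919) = 1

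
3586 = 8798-5212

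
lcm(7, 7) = 7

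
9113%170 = 103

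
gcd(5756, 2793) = 1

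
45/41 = 1 + 4/41 ≈ 1.10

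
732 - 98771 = -98039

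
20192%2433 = 728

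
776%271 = 234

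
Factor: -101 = -1*101^1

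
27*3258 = 87966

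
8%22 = 8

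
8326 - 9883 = -1557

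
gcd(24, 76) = 4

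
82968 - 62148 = 20820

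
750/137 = 5 + 65/137≈5.47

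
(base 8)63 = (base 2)110011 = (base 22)27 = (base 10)51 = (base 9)56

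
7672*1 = 7672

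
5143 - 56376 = -51233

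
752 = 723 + 29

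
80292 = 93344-13052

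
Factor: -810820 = -1 * 2^2 * 5^1 * 71^1 * 571^1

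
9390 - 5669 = 3721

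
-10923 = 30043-40966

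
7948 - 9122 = -1174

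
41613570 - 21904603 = 19708967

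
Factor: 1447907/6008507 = 17^1*53^1*1607^1*6008507^(-1)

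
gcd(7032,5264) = 8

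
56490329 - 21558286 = 34932043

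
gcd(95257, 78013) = 1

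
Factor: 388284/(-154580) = -1*3^1*5^(-1)*13^1*19^1*59^(-1) = -741/295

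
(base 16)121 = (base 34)8h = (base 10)289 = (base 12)201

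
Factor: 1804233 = 3^1*601411^1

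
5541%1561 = 858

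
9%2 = 1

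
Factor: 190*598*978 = 2^3*3^1*5^1*13^1*19^1*23^1*163^1 = 111120360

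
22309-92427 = -70118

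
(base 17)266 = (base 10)686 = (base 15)30b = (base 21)1be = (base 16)2ae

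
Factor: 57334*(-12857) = -1*2^1*13^1*23^1*43^1*109^1*263^1 = -737143238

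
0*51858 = 0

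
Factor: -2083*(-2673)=3^5*11^1*2083^1=5567859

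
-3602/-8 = 450 + 1/4 = 450.25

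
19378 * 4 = 77512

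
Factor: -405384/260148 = -1*2^1*127^1*163^(-1) = -254/163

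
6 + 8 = 14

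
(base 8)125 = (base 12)71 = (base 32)2l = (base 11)78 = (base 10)85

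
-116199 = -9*12911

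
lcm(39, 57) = 741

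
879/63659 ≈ 0.0138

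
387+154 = 541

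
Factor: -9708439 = -1*13^1*97^1*7699^1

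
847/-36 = -23-19/36 ≈ -23.53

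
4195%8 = 3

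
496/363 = 1 + 133/363 ≈ 1.37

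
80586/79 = 1020 + 6/79 ≈ 1020.08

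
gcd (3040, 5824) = 32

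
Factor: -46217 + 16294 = -1*23^1*1301^1 = -29923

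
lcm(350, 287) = 14350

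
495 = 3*165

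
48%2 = 0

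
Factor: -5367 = -1*3^1*1789^1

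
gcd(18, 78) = 6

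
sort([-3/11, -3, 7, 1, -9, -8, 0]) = [-9, -8, -3, -3/11, 0, 1, 7]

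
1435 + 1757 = 3192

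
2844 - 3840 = -996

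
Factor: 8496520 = 2^3*5^1*311^1*683^1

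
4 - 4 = 0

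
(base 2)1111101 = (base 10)125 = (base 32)3t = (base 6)325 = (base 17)76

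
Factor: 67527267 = 3^1 * 199^1 * 113111^1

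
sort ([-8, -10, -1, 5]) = [-10, -8, -1, 5]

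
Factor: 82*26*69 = 2^2*3^1*13^1*23^1*41^1 = 147108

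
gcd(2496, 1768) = 104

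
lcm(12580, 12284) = 1044140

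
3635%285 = 215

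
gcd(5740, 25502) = 82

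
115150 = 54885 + 60265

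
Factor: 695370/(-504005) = -1*2^1*3^1*13^1*1783^1*100801^(-1) = -139074/100801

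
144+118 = 262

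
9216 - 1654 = 7562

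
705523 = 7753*91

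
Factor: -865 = -1*5^1*173^1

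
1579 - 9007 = -7428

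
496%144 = 64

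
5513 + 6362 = 11875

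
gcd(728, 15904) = 56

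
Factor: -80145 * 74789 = -1 * 3^2 * 5^1 * 11^1 * 13^2 * 137^1 * 523^1 = -5993964405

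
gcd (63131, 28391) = 1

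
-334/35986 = -167/17993 ≈ -0.00928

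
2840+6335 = 9175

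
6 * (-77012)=-462072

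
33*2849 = 94017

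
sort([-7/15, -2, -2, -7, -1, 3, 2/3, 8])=[-7, -2, -2, -1, -7/15, 2/3, 3, 8]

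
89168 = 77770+11398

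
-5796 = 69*(-84)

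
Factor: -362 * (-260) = 2^3 * 5^1 * 13^1 * 181^1 = 94120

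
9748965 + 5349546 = 15098511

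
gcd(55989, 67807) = 1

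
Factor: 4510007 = 2087^1*2161^1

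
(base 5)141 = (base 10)46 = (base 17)2c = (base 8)56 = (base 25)1l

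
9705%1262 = 871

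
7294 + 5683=12977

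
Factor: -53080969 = -1*79^1*671911^1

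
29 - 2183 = -2154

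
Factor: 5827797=3^2*131^1*4943^1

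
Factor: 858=2^1*3^1*11^1*13^1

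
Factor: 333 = 3^2*37^1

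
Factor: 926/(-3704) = -1*2^(-2) = -1/4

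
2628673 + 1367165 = 3995838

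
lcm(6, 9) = 18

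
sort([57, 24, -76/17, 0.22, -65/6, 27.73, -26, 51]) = [-26, -65/6, -76/17, 0.22, 24, 27.73, 51, 57]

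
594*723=429462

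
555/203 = 2 + 149/203 ≈ 2.73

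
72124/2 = 36062 = 36062.00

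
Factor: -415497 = -1 * 3^1 * 17^1 * 8147^1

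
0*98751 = 0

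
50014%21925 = 6164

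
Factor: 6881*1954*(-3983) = -1*2^1*7^2*569^1*977^1*983^1 = -53553322942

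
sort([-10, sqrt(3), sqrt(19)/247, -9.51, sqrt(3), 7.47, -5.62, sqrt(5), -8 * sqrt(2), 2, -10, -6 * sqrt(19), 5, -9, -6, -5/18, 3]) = [-6 * sqrt(19), -8 * sqrt(2), -10, -10, -9.51, -9, -6, -5.62, -5/18, sqrt(19)/247, sqrt(3), sqrt(3), 2, sqrt(5), 3, 5, 7.47]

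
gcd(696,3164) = 4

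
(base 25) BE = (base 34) 8H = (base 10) 289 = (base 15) 144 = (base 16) 121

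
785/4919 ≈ 0.160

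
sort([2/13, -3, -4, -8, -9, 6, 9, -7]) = [-9, -8, -7, -4, -3, 2/13, 6, 9]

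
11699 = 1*11699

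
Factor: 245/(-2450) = -1*2^(-1)*5^(-1) = -1/10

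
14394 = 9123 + 5271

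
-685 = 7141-7826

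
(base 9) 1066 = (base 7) 2205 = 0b1100010101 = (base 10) 789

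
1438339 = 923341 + 514998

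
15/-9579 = -5/3193 ≈ -0.00157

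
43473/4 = 10868 + 1/4 = 10868.25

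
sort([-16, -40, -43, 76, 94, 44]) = [-43, -40, -16, 44, 76, 94]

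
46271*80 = 3701680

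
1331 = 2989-1658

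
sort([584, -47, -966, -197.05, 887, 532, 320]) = [-966, -197.05, -47, 320, 532, 584, 887]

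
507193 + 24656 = 531849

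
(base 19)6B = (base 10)125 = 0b1111101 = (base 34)3N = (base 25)50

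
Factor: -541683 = -1 * 3^2 * 139^1 * 433^1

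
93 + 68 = 161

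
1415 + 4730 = 6145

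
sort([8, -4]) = [-4, 8]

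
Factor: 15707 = 113^1 * 139^1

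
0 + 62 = 62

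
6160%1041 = 955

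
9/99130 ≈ 0.0000908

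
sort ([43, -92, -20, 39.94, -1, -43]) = [-92, -43, -20, -1, 39.94, 43]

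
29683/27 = 1099 + 10/27 ≈ 1099.37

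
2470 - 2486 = -16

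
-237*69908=-16568196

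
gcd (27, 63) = 9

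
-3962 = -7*566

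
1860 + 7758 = 9618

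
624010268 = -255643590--879653858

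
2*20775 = 41550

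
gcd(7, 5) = 1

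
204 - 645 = -441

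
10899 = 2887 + 8012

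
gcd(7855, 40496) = 1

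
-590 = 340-930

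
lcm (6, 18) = 18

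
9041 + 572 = 9613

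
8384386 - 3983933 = 4400453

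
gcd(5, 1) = 1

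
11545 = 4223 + 7322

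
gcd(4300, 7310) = 430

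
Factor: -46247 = -1*103^1*449^1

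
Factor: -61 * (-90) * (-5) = -1 * 2^1 * 3^2 * 5^2 * 61^1 = -27450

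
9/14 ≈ 0.643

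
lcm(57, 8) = 456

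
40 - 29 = 11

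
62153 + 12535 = 74688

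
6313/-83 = -76 - 5/83 ≈ -76.06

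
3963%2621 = 1342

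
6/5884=3/2942 ≈ 0.00102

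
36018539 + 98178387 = 134196926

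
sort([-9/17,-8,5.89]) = [-8,-9/17,5.89]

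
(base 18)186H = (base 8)20545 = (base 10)8549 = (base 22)HED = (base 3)102201122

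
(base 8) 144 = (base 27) 3j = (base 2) 1100100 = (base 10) 100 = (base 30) 3a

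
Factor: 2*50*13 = 2^2*5^2*13^1 = 1300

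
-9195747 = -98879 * 93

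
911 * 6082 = 5540702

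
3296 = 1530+1766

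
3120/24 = 130 = 130.00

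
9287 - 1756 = 7531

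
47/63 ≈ 0.746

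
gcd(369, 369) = 369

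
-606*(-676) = 409656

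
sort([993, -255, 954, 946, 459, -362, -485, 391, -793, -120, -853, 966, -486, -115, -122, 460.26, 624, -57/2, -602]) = [-853, -793, -602, -486, -485, -362, -255, -122, -120, -115, -57/2, 391, 459, 460.26, 624, 946, 954, 966, 993]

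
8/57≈0.140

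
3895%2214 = 1681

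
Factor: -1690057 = -1 * 1690057^1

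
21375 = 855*25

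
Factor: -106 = -1 * 2^1 * 53^1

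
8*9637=77096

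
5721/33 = 173 + 4/11 ≈ 173.36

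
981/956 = 1 + 25/956≈1.03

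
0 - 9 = -9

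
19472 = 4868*4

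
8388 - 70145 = -61757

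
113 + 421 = 534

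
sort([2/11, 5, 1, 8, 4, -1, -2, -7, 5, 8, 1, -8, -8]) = [-8, -8, -7, -2, -1, 2/11, 1, 1, 4, 5, 5, 8, 8]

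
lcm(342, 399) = 2394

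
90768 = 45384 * 2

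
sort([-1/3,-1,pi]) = [-1,-1/3,pi]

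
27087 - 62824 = -35737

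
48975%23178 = 2619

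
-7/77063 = -1/11009 ≈ -0.0000908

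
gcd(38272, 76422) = 2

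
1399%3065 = 1399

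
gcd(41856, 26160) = 5232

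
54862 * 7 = 384034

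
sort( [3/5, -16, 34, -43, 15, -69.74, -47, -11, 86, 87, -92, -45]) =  [-92, -69.74, -47, -45, -43, -16, -11, 3/5, 15, 34, 86, 87]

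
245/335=49/67 ≈ 0.731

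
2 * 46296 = 92592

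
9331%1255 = 546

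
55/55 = 1 = 1.00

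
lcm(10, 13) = 130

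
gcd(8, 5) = 1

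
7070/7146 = 3535/3573 ≈ 0.989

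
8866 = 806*11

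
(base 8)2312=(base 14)638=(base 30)1aq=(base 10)1226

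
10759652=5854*1838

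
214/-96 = -2 - 11/48 ≈ -2.23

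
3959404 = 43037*92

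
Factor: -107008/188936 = -1 * 2^6 * 113^(-1) = -64/113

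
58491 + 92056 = 150547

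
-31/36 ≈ -0.861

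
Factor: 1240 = 2^3 * 5^1 * 31^1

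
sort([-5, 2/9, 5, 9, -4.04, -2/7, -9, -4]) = [-9, -5, -4.04, -4, -2/7, 2/9, 5, 9]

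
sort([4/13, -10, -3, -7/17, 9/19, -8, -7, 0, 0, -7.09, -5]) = [-10, -8, -7.09, -7, -5, -3, -7/17, 0, 0, 4/13, 9/19]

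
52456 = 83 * 632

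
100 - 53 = 47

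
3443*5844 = 20120892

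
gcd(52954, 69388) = 1826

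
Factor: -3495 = -1*3^1*5^1*233^1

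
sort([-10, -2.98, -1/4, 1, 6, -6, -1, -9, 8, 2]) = [-10, -9, -6, -2.98, -1, -1/4, 1, 2, 6, 8]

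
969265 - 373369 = 595896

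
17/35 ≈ 0.486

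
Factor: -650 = -1 * 2^1 * 5^2 * 13^1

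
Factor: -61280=-1 * 2^5 * 5^1 * 383^1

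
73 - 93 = -20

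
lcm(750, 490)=36750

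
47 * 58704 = 2759088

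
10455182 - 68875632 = -58420450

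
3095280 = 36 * 85980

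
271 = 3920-3649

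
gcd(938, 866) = 2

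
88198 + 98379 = 186577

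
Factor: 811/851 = 23^(-1) * 37^(-1) * 811^1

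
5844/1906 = 2922/953 ≈ 3.07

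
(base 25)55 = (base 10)130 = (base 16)82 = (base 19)6g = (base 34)3s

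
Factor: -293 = -1 * 293^1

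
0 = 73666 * 0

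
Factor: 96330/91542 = 5^1*11^ (-1)*13^2*73^ (-1) = 845/803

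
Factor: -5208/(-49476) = 2^1*19^(-1) = 2/19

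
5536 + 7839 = 13375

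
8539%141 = 79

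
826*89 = 73514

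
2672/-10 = -267 - 1/5 = -267.20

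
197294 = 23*8578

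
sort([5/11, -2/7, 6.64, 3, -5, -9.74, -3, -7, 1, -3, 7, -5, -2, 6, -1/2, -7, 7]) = [-9.74, -7, -7, -5, -5, -3, -3, -2, -1/2, -2/7, 5/11, 1, 3, 6, 6.64, 7, 7]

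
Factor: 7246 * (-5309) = -1 * 2^1 * 3623^1 * 5309^1 = -38469014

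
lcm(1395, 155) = 1395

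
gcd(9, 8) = 1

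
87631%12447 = 502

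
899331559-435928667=463402892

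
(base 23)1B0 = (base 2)1100001110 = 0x30E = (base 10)782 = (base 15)372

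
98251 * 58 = 5698558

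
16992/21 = 809+1/7 ≈ 809.14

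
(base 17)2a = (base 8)54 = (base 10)44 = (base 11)40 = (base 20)24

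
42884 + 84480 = 127364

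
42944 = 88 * 488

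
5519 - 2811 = 2708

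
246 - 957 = -711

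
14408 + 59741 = 74149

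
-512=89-601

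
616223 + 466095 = 1082318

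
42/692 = 21/346 ≈ 0.0607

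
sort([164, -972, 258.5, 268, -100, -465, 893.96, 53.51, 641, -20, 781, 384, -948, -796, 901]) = [-972, -948, -796, -465, -100, -20, 53.51, 164, 258.5, 268, 384, 641, 781, 893.96, 901]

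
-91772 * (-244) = 22392368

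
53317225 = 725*73541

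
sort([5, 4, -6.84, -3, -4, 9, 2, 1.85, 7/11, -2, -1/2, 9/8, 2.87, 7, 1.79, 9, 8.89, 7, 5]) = [-6.84, -4, -3, -2, -1/2, 7/11, 9/8, 1.79, 1.85, 2, 2.87, 4, 5, 5, 7, 7, 8.89, 9, 9]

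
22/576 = 11/288 ≈ 0.0382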